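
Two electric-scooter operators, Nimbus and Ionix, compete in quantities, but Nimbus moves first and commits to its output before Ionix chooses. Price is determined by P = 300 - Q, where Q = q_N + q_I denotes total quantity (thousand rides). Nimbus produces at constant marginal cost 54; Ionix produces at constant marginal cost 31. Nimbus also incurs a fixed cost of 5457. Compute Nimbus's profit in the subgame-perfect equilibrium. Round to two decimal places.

759.13

Solve by backward induction. Given q_N, the follower Ionix maximises π_I = (300 - q_N - q_I)q_I - 31q_I.
Follower FOC: 269 - q_N - 2q_I = 0, so q_I(q_N) = (269 - q_N)/2.
The leader anticipates this reaction. Substituting into P = 300 - Q gives P = 331/2 - (1/2)q_N, so π_N = (331/2 - (1/2)q_N)q_N - 54q_N.
The leader's first-order condition 223/2 - q_N = 0 yields q_N = 223/2.
Then q_I = (269 - 223/2)/2 = 315/4.
Price P = 300 - 761/4 = 439/4.
Nimbus's profit: (439/4 - 54)·(223/2) - 5457 = 759.1250.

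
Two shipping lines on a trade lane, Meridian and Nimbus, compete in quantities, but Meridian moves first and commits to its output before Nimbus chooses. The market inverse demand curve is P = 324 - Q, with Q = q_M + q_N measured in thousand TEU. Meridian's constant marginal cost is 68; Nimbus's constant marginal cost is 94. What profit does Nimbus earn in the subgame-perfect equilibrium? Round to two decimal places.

The follower Nimbus best-responds to any q_M: π_N = (324 - Q)q_N - 94q_N.
Follower FOC: 230 - q_M - 2q_N = 0, so q_N(q_M) = (230 - q_M)/2.
Meridian substitutes q_N(q_M) into its own profit: π_M = q_M(324 - q_M - (230 - q_M)/2) - 68q_M = (209 - (1/2)q_M)q_M - 68q_M.
The leader's first-order condition 141 - q_M = 0 yields q_M = 141.
Then q_N = (230 - 141)/2 = 89/2.
Price P = 324 - 371/2 = 277/2.
Nimbus's profit: (277/2 - 94)·(89/2) = 1980.2500.

1980.25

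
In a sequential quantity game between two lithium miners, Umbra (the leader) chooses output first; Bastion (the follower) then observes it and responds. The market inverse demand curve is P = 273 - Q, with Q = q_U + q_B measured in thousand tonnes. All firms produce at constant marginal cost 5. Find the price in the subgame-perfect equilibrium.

72

The follower Bastion best-responds to any q_U: π_B = (273 - Q)q_B - 5q_B.
Follower FOC: 268 - q_U - 2q_B = 0, so q_B(q_U) = (268 - q_U)/2.
Umbra substitutes q_B(q_U) into its own profit: π_U = q_U(273 - q_U - (268 - q_U)/2) - 5q_U = (139 - (1/2)q_U)q_U - 5q_U.
Maximising: ∂π_U/∂q_U = 134 - q_U = 0, giving q_U = 134.
Then q_B = (268 - 134)/2 = 67.
Total output Q = 201, so price P = 273 - 201 = 72.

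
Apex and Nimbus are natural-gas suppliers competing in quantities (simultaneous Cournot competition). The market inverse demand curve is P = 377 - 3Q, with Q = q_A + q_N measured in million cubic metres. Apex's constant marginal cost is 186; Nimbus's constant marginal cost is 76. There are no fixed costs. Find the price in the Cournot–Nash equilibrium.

213

Apex's profit: π_A = (377 - 3Q)q_A - (186q_A). Setting ∂π_A/∂q_A = 0: 191 - 6q_A - 3(q_N) = 0.
Nimbus's profit: π_N = (377 - 3Q)q_N - (76q_N). Setting ∂π_N/∂q_N = 0: 301 - 6q_N - 3(q_A) = 0.
Rearranging gives the reaction functions q_A = (191 - 3q_N)/6 and q_N = (301 - 3q_A)/6.
Solving the pair: q_A = 9, q_N = 137/3.
Total output Q = 164/3, so price P = 377 - 3·(164/3) = 213.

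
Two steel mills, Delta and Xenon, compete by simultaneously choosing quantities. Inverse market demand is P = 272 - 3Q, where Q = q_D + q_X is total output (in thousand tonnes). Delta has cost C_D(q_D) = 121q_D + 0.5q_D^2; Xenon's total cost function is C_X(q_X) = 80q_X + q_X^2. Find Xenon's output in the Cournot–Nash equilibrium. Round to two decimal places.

Delta's profit: π_D = (272 - 3Q)q_D - (121q_D + (1/2)q_D²). Setting ∂π_D/∂q_D = 0: 151 - 7q_D - 3(q_X) = 0.
Xenon's profit: π_X = (272 - 3Q)q_X - (80q_X + q_X²). Setting ∂π_X/∂q_X = 0: 192 - 8q_X - 3(q_D) = 0.
Rearranging gives the reaction functions q_D = (151 - 3q_X)/7 and q_X = (192 - 3q_D)/8.
Substituting one into the other gives q_D = 632/47 and q_X = 891/47.

18.96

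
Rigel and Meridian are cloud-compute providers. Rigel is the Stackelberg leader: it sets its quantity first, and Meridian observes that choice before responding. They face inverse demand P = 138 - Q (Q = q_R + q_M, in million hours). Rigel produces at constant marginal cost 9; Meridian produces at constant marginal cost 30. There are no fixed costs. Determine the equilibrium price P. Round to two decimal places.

The follower Meridian best-responds to any q_R: π_M = (138 - Q)q_M - 30q_M.
∂π_M/∂q_M = 108 - q_R - 2q_M = 0 gives the reaction function q_M = (108 - q_R)/2.
Rigel substitutes q_M(q_R) into its own profit: π_R = q_R(138 - q_R - (108 - q_R)/2) - 9q_R = (84 - (1/2)q_R)q_R - 9q_R.
The leader's first-order condition 75 - q_R = 0 yields q_R = 75.
Then q_M = (108 - 75)/2 = 33/2.
Total output Q = 183/2, so price P = 138 - 183/2 = 93/2.

46.50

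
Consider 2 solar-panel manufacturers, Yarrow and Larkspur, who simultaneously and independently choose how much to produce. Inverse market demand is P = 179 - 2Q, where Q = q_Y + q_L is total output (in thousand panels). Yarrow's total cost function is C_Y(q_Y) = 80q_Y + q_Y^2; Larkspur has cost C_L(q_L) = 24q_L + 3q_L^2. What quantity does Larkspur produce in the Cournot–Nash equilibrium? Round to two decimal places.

13.07

Yarrow's profit: π_Y = (179 - 2Q)q_Y - (80q_Y + q_Y²). Setting ∂π_Y/∂q_Y = 0: 99 - 6q_Y - 2(q_L) = 0.
Larkspur's first-order condition: 155 - 10q_L - 2(q_Y) = 0.
So q_Y = (99 - 2q_L)/6 and q_L = (155 - 2q_Y)/10.
Solving the pair: q_Y = 85/7, q_L = 183/14.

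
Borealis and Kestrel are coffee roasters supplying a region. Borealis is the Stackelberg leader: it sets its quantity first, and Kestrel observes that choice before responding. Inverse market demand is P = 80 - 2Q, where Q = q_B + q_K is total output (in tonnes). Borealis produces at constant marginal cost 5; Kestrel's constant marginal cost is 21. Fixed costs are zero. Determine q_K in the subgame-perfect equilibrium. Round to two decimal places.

3.38

Solve by backward induction. Given q_B, the follower Kestrel maximises π_K = (80 - 2q_B - 2q_K)q_K - 21q_K.
Follower FOC: 59 - 2q_B - 4q_K = 0, so q_K(q_B) = (59 - 2q_B)/4.
Borealis substitutes q_K(q_B) into its own profit: π_B = q_B(80 - 2q_B - (59 - 2q_B)/2) - 5q_B = (101/2 - q_B)q_B - 5q_B.
Leader FOC: 91/2 - 2q_B = 0, so q_B = 91/4.
Then q_K = (59 - 2·(91/4))/4 = 27/8.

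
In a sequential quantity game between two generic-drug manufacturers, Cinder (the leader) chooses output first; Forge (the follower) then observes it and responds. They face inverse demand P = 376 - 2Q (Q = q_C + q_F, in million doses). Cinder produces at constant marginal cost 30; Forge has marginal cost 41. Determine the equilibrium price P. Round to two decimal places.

119.25

The follower Forge best-responds to any q_C: π_F = (376 - 2Q)q_F - 41q_F.
Follower FOC: 335 - 2q_C - 4q_F = 0, so q_F(q_C) = (335 - 2q_C)/4.
The leader anticipates this reaction. Substituting into P = 376 - 2Q gives P = 417/2 - q_C, so π_C = (417/2 - q_C)q_C - 30q_C.
Leader FOC: 357/2 - 2q_C = 0, so q_C = 357/4.
Then q_F = (335 - 2·(357/4))/4 = 313/8.
Total output Q = 1027/8, so price P = 376 - 2·(1027/8) = 477/4.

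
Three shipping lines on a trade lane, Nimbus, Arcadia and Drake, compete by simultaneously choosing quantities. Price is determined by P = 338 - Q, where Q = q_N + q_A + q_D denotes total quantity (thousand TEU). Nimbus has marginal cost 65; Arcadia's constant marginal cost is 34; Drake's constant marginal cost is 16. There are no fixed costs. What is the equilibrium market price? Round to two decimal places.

113.25

Nimbus's profit: π_N = (338 - Q)q_N - (65q_N). Setting ∂π_N/∂q_N = 0: 273 - 2q_N - (q_A + q_D) = 0.
Arcadia's profit: π_A = (338 - Q)q_A - (34q_A). Setting ∂π_A/∂q_A = 0: 304 - 2q_A - (q_N + q_D) = 0.
Drake's profit: π_D = (338 - Q)q_D - (16q_D). Setting ∂π_D/∂q_D = 0: 322 - 2q_D - (q_N + q_A) = 0.
Summing all 3 equations gives 899 − 4Q = 0, hence Q = 899/4.
Back-substituting: q_N = (273 − 899/4) = 193/4, q_A = (304 − 899/4) = 317/4, q_D = (322 − 899/4) = 389/4.
Total output Q = 899/4, so price P = 338 - 899/4 = 453/4.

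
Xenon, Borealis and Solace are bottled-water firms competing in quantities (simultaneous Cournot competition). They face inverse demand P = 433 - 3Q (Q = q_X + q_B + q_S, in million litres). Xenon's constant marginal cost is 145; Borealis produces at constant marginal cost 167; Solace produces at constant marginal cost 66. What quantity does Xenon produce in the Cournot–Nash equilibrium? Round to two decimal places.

19.25

Xenon's profit: π_X = (433 - 3Q)q_X - (145q_X). Setting ∂π_X/∂q_X = 0: 288 - 6q_X - 3(q_B + q_S) = 0.
Borealis's first-order condition: 266 - 6q_B - 3(q_X + q_S) = 0.
Solace's profit: π_S = (433 - 3Q)q_S - (66q_S). Setting ∂π_S/∂q_S = 0: 367 - 6q_S - 3(q_X + q_B) = 0.
Adding the 3 first-order conditions: 921 − 12Q = 0, so Q = 307/4.
Back-substituting: q_X = (288 − 921/4)/3 = 77/4, q_B = (266 − 921/4)/3 = 143/12, q_S = (367 − 921/4)/3 = 547/12.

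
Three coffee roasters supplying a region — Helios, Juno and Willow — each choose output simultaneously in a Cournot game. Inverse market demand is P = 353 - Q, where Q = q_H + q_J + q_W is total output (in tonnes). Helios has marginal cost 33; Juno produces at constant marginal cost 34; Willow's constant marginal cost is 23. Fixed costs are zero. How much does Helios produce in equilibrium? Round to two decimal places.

77.75

Helios's profit: π_H = (353 - Q)q_H - (33q_H). Setting ∂π_H/∂q_H = 0: 320 - 2q_H - (q_J + q_W) = 0.
Juno's profit: π_J = (353 - Q)q_J - (34q_J). Setting ∂π_J/∂q_J = 0: 319 - 2q_J - (q_H + q_W) = 0.
Willow's first-order condition: 330 - 2q_W - (q_H + q_J) = 0.
Summing all 3 equations gives 969 − 4Q = 0, hence Q = 969/4.
Back-substituting: q_H = (320 − 969/4) = 311/4, q_J = (319 − 969/4) = 307/4, q_W = (330 − 969/4) = 351/4.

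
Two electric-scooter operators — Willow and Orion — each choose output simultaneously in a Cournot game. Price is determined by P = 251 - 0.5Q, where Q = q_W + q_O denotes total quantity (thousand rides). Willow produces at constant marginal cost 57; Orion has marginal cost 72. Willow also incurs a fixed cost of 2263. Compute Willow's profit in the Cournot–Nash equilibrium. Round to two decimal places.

Willow's profit: π_W = (251 - 0.5Q)q_W - (57q_W). Setting ∂π_W/∂q_W = 0: 194 - q_W - (1/2)(q_O) = 0.
Orion's first-order condition: 179 - q_O - (1/2)(q_W) = 0.
Best responses: q_W = (194 - (1/2)q_O), q_O = (179 - (1/2)q_W).
Substituting one into the other gives q_W = 418/3 and q_O = 328/3.
Price P = 251 - (1/2)·(746/3) = 380/3.
Willow's profit: (380/3 - 57)·(418/3) - 2263 = 7443.8889.

7443.89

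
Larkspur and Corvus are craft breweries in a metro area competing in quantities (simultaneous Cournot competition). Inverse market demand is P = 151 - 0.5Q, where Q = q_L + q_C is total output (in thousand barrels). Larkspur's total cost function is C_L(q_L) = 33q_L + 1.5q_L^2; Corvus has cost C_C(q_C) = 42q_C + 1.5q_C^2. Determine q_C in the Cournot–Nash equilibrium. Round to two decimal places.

23.94

Larkspur's profit: π_L = (151 - 0.5Q)q_L - (33q_L + (3/2)q_L²). Setting ∂π_L/∂q_L = 0: 118 - 4q_L - (1/2)(q_C) = 0.
Corvus's profit: π_C = (151 - 0.5Q)q_C - (42q_C + (3/2)q_C²). Setting ∂π_C/∂q_C = 0: 109 - 4q_C - (1/2)(q_L) = 0.
So q_L = (118 - (1/2)q_C)/4 and q_C = (109 - (1/2)q_L)/4.
Solving the pair: q_L = 1670/63, q_C = 1508/63.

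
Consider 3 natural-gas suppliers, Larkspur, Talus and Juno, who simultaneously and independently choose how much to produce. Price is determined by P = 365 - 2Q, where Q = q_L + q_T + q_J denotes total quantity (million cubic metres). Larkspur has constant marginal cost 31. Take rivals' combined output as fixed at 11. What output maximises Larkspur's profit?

With rivals' combined output fixed at 11, Larkspur's profit is π_L = (365 - 2·11 - 2q_L)q_L - (31q_L) = (343 - 2q_L)q_L - (31q_L).
∂π_L/∂q_L = 312 - 4q_L = 0, so q_L = 78.

78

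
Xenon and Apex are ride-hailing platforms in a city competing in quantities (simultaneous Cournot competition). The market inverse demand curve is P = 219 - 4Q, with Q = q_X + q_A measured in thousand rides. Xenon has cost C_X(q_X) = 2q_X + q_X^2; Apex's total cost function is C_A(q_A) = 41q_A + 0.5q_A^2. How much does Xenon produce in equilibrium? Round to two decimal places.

16.77

Xenon's profit: π_X = (219 - 4Q)q_X - (2q_X + q_X²). Setting ∂π_X/∂q_X = 0: 217 - 10q_X - 4(q_A) = 0.
Apex's profit: π_A = (219 - 4Q)q_A - (41q_A + (1/2)q_A²). Setting ∂π_A/∂q_A = 0: 178 - 9q_A - 4(q_X) = 0.
So q_X = (217 - 4q_A)/10 and q_A = (178 - 4q_X)/9.
Substituting one into the other gives q_X = 1241/74 and q_A = 456/37.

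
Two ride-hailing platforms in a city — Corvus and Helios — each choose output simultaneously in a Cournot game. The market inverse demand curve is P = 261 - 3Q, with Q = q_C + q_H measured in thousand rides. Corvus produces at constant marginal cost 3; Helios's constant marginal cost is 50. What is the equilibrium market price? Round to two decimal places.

104.67

Corvus's profit: π_C = (261 - 3Q)q_C - (3q_C). Setting ∂π_C/∂q_C = 0: 258 - 6q_C - 3(q_H) = 0.
Helios's first-order condition: 211 - 6q_H - 3(q_C) = 0.
Best responses: q_C = (258 - 3q_H)/6, q_H = (211 - 3q_C)/6.
Substituting one into the other gives q_C = 305/9 and q_H = 164/9.
Total output Q = 469/9, so price P = 261 - 3·(469/9) = 314/3.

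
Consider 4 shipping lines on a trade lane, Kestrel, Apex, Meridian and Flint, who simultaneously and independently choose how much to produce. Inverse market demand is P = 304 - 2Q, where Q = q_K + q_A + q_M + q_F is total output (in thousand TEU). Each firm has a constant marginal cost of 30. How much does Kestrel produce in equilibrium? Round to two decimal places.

27.40

Each firm earns π_i = (304 - 2Q)q_i - 30q_i.
First-order condition (treating rivals' output as given): 274 - 4q_i - 2·Σ_{j≠i} q_j = 0.
With identical firms every q_j equals q_i, so Σ_{j≠i} q_j = 3q_i and 274 = 10q_i, giving q_i = 137/5.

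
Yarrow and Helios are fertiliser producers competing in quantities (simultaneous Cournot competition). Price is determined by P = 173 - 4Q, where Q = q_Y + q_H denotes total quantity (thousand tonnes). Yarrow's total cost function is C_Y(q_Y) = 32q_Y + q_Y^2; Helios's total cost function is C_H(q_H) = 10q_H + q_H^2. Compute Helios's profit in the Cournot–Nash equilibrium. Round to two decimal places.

Yarrow's profit: π_Y = (173 - 4Q)q_Y - (32q_Y + q_Y²). Setting ∂π_Y/∂q_Y = 0: 141 - 10q_Y - 4(q_H) = 0.
Helios's first-order condition: 163 - 10q_H - 4(q_Y) = 0.
Rearranging gives the reaction functions q_Y = (141 - 4q_H)/10 and q_H = (163 - 4q_Y)/10.
Solving the pair: q_Y = 379/42, q_H = 533/42.
Price P = 173 - 4·(152/7) = 603/7.
Helios's profit: (603/7)·(533/42) - 10·(533/42) - (533/42)² = 805.2409.

805.24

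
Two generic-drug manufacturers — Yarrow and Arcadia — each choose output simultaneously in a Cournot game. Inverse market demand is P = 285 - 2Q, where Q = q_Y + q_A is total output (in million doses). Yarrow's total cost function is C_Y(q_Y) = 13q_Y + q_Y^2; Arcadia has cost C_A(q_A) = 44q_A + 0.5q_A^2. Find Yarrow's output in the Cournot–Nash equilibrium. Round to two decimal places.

Yarrow's profit: π_Y = (285 - 2Q)q_Y - (13q_Y + q_Y²). Setting ∂π_Y/∂q_Y = 0: 272 - 6q_Y - 2(q_A) = 0.
Arcadia's profit: π_A = (285 - 2Q)q_A - (44q_A + (1/2)q_A²). Setting ∂π_A/∂q_A = 0: 241 - 5q_A - 2(q_Y) = 0.
Best responses: q_Y = (272 - 2q_A)/6, q_A = (241 - 2q_Y)/5.
Solving the pair: q_Y = 439/13, q_A = 451/13.

33.77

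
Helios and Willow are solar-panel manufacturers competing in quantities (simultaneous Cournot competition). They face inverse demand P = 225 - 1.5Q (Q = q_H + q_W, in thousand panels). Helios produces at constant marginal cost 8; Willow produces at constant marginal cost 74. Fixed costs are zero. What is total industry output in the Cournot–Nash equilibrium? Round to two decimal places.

81.78

Helios's profit: π_H = (225 - 1.5Q)q_H - (8q_H). Setting ∂π_H/∂q_H = 0: 217 - 3q_H - (3/2)(q_W) = 0.
Willow's first-order condition: 151 - 3q_W - (3/2)(q_H) = 0.
So q_H = (217 - (3/2)q_W)/3 and q_W = (151 - (3/2)q_H)/3.
Substituting one into the other gives q_H = 566/9 and q_W = 170/9.
Total output Q = 566/9 + 170/9 = 736/9.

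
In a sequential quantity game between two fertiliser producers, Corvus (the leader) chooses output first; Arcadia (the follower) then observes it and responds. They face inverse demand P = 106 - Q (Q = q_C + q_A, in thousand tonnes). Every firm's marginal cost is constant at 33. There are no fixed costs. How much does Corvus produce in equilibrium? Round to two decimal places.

36.50

Solve by backward induction. Given q_C, the follower Arcadia maximises π_A = (106 - q_C - q_A)q_A - 33q_A.
Follower FOC: 73 - q_C - 2q_A = 0, so q_A(q_C) = (73 - q_C)/2.
Corvus substitutes q_A(q_C) into its own profit: π_C = q_C(106 - q_C - (73 - q_C)/2) - 33q_C = (139/2 - (1/2)q_C)q_C - 33q_C.
Leader FOC: 73/2 - q_C = 0, so q_C = 73/2.
Then q_A = (73 - 73/2)/2 = 73/4.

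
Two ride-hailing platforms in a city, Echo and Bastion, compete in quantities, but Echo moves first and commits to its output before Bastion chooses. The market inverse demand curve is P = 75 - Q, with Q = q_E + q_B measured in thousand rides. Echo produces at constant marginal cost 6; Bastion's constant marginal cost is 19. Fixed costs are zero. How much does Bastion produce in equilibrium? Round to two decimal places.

The follower Bastion best-responds to any q_E: π_B = (75 - Q)q_B - 19q_B.
∂π_B/∂q_B = 56 - q_E - 2q_B = 0 gives the reaction function q_B = (56 - q_E)/2.
Echo substitutes q_B(q_E) into its own profit: π_E = q_E(75 - q_E - (56 - q_E)/2) - 6q_E = (47 - (1/2)q_E)q_E - 6q_E.
Maximising: ∂π_E/∂q_E = 41 - q_E = 0, giving q_E = 41.
Then q_B = (56 - 41)/2 = 15/2.

7.50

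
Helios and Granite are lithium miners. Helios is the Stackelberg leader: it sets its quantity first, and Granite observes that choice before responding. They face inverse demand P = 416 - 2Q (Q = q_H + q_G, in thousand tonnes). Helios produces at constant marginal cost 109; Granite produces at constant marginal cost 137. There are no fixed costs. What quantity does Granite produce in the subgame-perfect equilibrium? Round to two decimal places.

27.88

The follower Granite best-responds to any q_H: π_G = (416 - 2Q)q_G - 137q_G.
Follower FOC: 279 - 2q_H - 4q_G = 0, so q_G(q_H) = (279 - 2q_H)/4.
Helios substitutes q_G(q_H) into its own profit: π_H = q_H(416 - 2q_H - (279 - 2q_H)/2) - 109q_H = (553/2 - q_H)q_H - 109q_H.
Leader FOC: 335/2 - 2q_H = 0, so q_H = 335/4.
Then q_G = (279 - 2·(335/4))/4 = 223/8.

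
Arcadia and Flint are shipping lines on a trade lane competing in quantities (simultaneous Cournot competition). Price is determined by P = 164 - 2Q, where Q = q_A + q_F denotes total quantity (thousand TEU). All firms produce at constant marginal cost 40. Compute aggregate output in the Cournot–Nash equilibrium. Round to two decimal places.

A representative firm's profit is π_i = q_i(164 - 2Q) - 40q_i.
Setting ∂π_i/∂q_i = 0 with rivals' quantities fixed: 124 - 4q_i - 2q_j = 0.
By symmetry each firm produces the same amount; substituting q_j = q_i yields q_i = 124/6 = 62/3.
Total output Q = 62/3 + 62/3 = 124/3.

41.33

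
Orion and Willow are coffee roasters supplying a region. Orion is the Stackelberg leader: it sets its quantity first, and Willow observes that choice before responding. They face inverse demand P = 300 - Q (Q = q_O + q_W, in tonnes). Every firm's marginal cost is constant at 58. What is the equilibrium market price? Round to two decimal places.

118.50

Solve by backward induction. Given q_O, the follower Willow maximises π_W = (300 - q_O - q_W)q_W - 58q_W.
Follower FOC: 242 - q_O - 2q_W = 0, so q_W(q_O) = (242 - q_O)/2.
The leader anticipates this reaction. Substituting into P = 300 - Q gives P = 179 - (1/2)q_O, so π_O = (179 - (1/2)q_O)q_O - 58q_O.
Leader FOC: 121 - q_O = 0, so q_O = 121.
Then q_W = (242 - 121)/2 = 121/2.
Total output Q = 363/2, so price P = 300 - 363/2 = 237/2.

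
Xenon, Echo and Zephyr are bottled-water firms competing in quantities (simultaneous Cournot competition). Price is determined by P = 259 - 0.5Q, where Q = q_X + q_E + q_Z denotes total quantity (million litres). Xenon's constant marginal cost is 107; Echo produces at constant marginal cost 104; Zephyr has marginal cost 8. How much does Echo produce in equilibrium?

Xenon's profit: π_X = (259 - 0.5Q)q_X - (107q_X). Setting ∂π_X/∂q_X = 0: 152 - q_X - (1/2)(q_E + q_Z) = 0.
Echo's profit: π_E = (259 - 0.5Q)q_E - (104q_E). Setting ∂π_E/∂q_E = 0: 155 - q_E - (1/2)(q_X + q_Z) = 0.
Zephyr's first-order condition: 251 - q_Z - (1/2)(q_X + q_E) = 0.
Adding the 3 first-order conditions: 558 − 2Q = 0, so Q = 279.
Back-substituting: q_X = (152 − 279/2)/(1/2) = 25, q_E = (155 − 279/2)/(1/2) = 31, q_Z = (251 − 279/2)/(1/2) = 223.

31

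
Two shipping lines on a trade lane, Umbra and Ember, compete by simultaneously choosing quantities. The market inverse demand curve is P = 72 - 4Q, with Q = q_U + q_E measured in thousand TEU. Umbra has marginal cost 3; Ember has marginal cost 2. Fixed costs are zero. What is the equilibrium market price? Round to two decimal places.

Umbra's profit: π_U = (72 - 4Q)q_U - (3q_U). Setting ∂π_U/∂q_U = 0: 69 - 8q_U - 4(q_E) = 0.
Ember's first-order condition: 70 - 8q_E - 4(q_U) = 0.
Rearranging gives the reaction functions q_U = (69 - 4q_E)/8 and q_E = (70 - 4q_U)/8.
Solving the pair: q_U = 17/3, q_E = 71/12.
Total output Q = 139/12, so price P = 72 - 4·(139/12) = 77/3.

25.67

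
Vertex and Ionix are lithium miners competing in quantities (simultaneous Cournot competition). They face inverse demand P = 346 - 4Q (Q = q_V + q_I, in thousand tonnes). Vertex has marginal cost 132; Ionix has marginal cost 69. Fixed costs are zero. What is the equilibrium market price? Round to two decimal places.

182.33

Vertex's profit: π_V = (346 - 4Q)q_V - (132q_V). Setting ∂π_V/∂q_V = 0: 214 - 8q_V - 4(q_I) = 0.
Ionix's profit: π_I = (346 - 4Q)q_I - (69q_I). Setting ∂π_I/∂q_I = 0: 277 - 8q_I - 4(q_V) = 0.
Best responses: q_V = (214 - 4q_I)/8, q_I = (277 - 4q_V)/8.
Solving the pair: q_V = 151/12, q_I = 85/3.
Total output Q = 491/12, so price P = 346 - 4·(491/12) = 547/3.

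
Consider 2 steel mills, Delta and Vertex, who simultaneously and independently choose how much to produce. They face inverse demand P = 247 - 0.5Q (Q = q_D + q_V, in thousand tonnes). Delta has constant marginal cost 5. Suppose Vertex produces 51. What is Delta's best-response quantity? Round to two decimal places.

216.50

With the rival's output fixed at 51, Delta's profit is π_D = (247 - (1/2)·51 - (1/2)q_D)q_D - (5q_D) = (443/2 - (1/2)q_D)q_D - (5q_D).
∂π_D/∂q_D = 433/2 - q_D = 0, so q_D = 433/2.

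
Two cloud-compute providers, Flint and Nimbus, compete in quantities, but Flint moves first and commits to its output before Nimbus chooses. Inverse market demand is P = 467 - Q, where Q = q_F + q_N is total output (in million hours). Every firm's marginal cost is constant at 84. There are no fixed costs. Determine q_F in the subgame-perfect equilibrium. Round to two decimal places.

191.50

Solve by backward induction. Given q_F, the follower Nimbus maximises π_N = (467 - q_F - q_N)q_N - 84q_N.
Setting the follower's marginal profit to zero, 383 - q_F - 2q_N = 0, i.e. q_N = (383 - q_F)/2.
Flint substitutes q_N(q_F) into its own profit: π_F = q_F(467 - q_F - (383 - q_F)/2) - 84q_F = (551/2 - (1/2)q_F)q_F - 84q_F.
Maximising: ∂π_F/∂q_F = 383/2 - q_F = 0, giving q_F = 383/2.
Then q_N = (383 - 383/2)/2 = 383/4.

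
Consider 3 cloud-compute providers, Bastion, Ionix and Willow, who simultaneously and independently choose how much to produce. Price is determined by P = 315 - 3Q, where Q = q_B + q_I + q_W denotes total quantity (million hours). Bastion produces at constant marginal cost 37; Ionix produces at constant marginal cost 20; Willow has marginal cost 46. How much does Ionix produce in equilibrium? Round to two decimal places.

28.17

Bastion's profit: π_B = (315 - 3Q)q_B - (37q_B). Setting ∂π_B/∂q_B = 0: 278 - 6q_B - 3(q_I + q_W) = 0.
Ionix's first-order condition: 295 - 6q_I - 3(q_B + q_W) = 0.
Willow's profit: π_W = (315 - 3Q)q_W - (46q_W). Setting ∂π_W/∂q_W = 0: 269 - 6q_W - 3(q_B + q_I) = 0.
Adding the 3 first-order conditions: 842 − 12Q = 0, so Q = 421/6.
Back-substituting: q_B = (278 − 421/2)/3 = 45/2, q_I = (295 − 421/2)/3 = 169/6, q_W = (269 − 421/2)/3 = 39/2.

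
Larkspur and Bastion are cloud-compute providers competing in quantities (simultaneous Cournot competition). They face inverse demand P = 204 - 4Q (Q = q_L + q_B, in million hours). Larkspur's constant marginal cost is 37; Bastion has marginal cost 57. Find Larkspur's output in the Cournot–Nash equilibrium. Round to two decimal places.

Larkspur's profit: π_L = (204 - 4Q)q_L - (37q_L). Setting ∂π_L/∂q_L = 0: 167 - 8q_L - 4(q_B) = 0.
Bastion's first-order condition: 147 - 8q_B - 4(q_L) = 0.
Rearranging gives the reaction functions q_L = (167 - 4q_B)/8 and q_B = (147 - 4q_L)/8.
Substituting one into the other gives q_L = 187/12 and q_B = 127/12.

15.58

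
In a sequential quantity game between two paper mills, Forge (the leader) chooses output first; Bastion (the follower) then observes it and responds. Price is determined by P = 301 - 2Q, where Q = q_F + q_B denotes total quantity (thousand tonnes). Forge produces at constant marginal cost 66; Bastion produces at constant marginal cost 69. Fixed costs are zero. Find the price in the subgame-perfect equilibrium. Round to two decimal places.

125.50

Solve by backward induction. Given q_F, the follower Bastion maximises π_B = (301 - 2q_F - 2q_B)q_B - 69q_B.
∂π_B/∂q_B = 232 - 2q_F - 4q_B = 0 gives the reaction function q_B = (232 - 2q_F)/4.
The leader anticipates this reaction. Substituting into P = 301 - 2Q gives P = 185 - q_F, so π_F = (185 - q_F)q_F - 66q_F.
Maximising: ∂π_F/∂q_F = 119 - 2q_F = 0, giving q_F = 119/2.
Then q_B = (232 - 2·(119/2))/4 = 113/4.
Total output Q = 351/4, so price P = 301 - 2·(351/4) = 251/2.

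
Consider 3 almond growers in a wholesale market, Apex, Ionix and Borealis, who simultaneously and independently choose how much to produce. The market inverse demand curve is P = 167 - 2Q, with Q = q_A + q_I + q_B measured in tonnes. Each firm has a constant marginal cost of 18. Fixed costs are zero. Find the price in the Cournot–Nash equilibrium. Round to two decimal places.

Each firm earns π_i = (167 - 2Q)q_i - 18q_i.
First-order condition (treating rivals' output as given): 149 - 4q_i - 2·Σ_{j≠i} q_j = 0.
With identical firms every q_j equals q_i, so Σ_{j≠i} q_j = 2q_i and 149 = 8q_i, giving q_i = 149/8.
Total output Q = 447/8, so price P = 167 - 2·(447/8) = 221/4.

55.25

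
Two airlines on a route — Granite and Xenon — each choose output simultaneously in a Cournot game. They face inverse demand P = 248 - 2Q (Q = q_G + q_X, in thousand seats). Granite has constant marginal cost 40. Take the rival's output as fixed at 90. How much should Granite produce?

7

With the rival's output fixed at 90, Granite's profit is π_G = (248 - 2·90 - 2q_G)q_G - (40q_G) = (68 - 2q_G)q_G - (40q_G).
∂π_G/∂q_G = 28 - 4q_G = 0, so q_G = 7.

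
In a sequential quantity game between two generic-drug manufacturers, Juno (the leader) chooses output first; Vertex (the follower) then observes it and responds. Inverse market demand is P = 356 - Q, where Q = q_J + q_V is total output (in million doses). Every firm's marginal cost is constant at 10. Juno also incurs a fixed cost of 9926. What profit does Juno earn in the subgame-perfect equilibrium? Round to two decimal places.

5038.50

Solve by backward induction. Given q_J, the follower Vertex maximises π_V = (356 - q_J - q_V)q_V - 10q_V.
∂π_V/∂q_V = 346 - q_J - 2q_V = 0 gives the reaction function q_V = (346 - q_J)/2.
The leader anticipates this reaction. Substituting into P = 356 - Q gives P = 183 - (1/2)q_J, so π_J = (183 - (1/2)q_J)q_J - 10q_J.
The leader's first-order condition 173 - q_J = 0 yields q_J = 173.
Then q_V = (346 - 173)/2 = 173/2.
Price P = 356 - 519/2 = 193/2.
Juno's profit: (193/2 - 10)·173 - 9926 = 5038.5000.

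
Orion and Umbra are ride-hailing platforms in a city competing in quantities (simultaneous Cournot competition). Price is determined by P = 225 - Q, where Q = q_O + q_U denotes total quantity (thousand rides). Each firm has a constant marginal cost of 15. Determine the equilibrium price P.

85

A representative firm's profit is π_i = q_i(225 - Q) - 15q_i.
Setting ∂π_i/∂q_i = 0 with rivals' quantities fixed: 210 - 2q_i - q_j = 0.
With identical firms every q_j equals q_i, so q_j = q_i and 210 = 3q_i, giving q_i = 70.
Total output Q = 140, so price P = 225 - 140 = 85.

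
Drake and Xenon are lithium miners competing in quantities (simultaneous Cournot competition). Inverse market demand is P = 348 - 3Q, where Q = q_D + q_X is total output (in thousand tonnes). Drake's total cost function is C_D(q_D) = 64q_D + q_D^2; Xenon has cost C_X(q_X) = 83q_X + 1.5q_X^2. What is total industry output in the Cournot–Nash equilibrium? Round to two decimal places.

48.08

Drake's profit: π_D = (348 - 3Q)q_D - (64q_D + q_D²). Setting ∂π_D/∂q_D = 0: 284 - 8q_D - 3(q_X) = 0.
Xenon's profit: π_X = (348 - 3Q)q_X - (83q_X + (3/2)q_X²). Setting ∂π_X/∂q_X = 0: 265 - 9q_X - 3(q_D) = 0.
Best responses: q_D = (284 - 3q_X)/8, q_X = (265 - 3q_D)/9.
Substituting one into the other gives q_D = 587/21 and q_X = 1268/63.
Total output Q = 587/21 + 1268/63 = 48.0794.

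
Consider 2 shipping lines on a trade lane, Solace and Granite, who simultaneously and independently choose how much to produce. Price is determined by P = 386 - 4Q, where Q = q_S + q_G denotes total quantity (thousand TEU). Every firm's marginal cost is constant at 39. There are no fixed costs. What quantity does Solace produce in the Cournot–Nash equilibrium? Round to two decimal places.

A representative firm's profit is π_i = q_i(386 - 4Q) - 39q_i.
First-order condition (treating rivals' output as given): 347 - 8q_i - 4q_j = 0.
With identical firms every q_j equals q_i, so q_j = q_i and 347 = 12q_i, giving q_i = 347/12.

28.92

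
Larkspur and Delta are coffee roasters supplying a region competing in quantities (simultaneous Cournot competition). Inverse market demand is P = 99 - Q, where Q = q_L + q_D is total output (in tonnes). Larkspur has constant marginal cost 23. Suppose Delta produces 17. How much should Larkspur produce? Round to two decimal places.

29.50

With the rival's output fixed at 17, Larkspur's profit is π_L = (99 - 17 - q_L)q_L - (23q_L) = (82 - q_L)q_L - (23q_L).
∂π_L/∂q_L = 59 - 2q_L = 0, so q_L = 59/2.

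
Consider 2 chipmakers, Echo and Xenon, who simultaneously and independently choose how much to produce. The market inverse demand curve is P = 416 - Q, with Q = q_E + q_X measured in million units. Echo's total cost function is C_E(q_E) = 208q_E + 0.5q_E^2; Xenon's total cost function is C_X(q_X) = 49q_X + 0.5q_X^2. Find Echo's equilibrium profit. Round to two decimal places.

1548.02

Echo's profit: π_E = (416 - Q)q_E - (208q_E + (1/2)q_E²). Setting ∂π_E/∂q_E = 0: 208 - 3q_E - (q_X) = 0.
Xenon's profit: π_X = (416 - Q)q_X - (49q_X + (1/2)q_X²). Setting ∂π_X/∂q_X = 0: 367 - 3q_X - (q_E) = 0.
So q_E = (208 - q_X)/3 and q_X = (367 - q_E)/3.
Substituting one into the other gives q_E = 257/8 and q_X = 893/8.
Price P = 416 - 575/4 = 1089/4.
Echo's profit: (1089/4)·(257/8) - 208·(257/8) - (1/2)(257/8)² = 1548.0234.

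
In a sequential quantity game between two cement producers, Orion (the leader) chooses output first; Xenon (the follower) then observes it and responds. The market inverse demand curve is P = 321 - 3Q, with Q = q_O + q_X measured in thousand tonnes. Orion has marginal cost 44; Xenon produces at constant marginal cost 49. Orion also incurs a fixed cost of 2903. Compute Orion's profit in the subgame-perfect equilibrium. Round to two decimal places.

410.50

The follower Xenon best-responds to any q_O: π_X = (321 - 3Q)q_X - 49q_X.
Follower FOC: 272 - 3q_O - 6q_X = 0, so q_X(q_O) = (272 - 3q_O)/6.
Orion substitutes q_X(q_O) into its own profit: π_O = q_O(321 - 3q_O - (272 - 3q_O)/2) - 44q_O = (185 - (3/2)q_O)q_O - 44q_O.
Maximising: ∂π_O/∂q_O = 141 - 3q_O = 0, giving q_O = 47.
Then q_X = (272 - 3·47)/6 = 131/6.
Price P = 321 - 3·(413/6) = 229/2.
Orion's profit: (229/2 - 44)·47 - 2903 = 821/2.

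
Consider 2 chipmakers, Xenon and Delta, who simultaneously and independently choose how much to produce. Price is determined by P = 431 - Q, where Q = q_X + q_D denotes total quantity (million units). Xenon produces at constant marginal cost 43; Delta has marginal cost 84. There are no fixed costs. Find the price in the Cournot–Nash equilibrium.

Xenon's profit: π_X = (431 - Q)q_X - (43q_X). Setting ∂π_X/∂q_X = 0: 388 - 2q_X - (q_D) = 0.
Delta's profit: π_D = (431 - Q)q_D - (84q_D). Setting ∂π_D/∂q_D = 0: 347 - 2q_D - (q_X) = 0.
Best responses: q_X = (388 - q_D)/2, q_D = (347 - q_X)/2.
Substituting one into the other gives q_X = 143 and q_D = 102.
Total output Q = 245, so price P = 431 - 245 = 186.

186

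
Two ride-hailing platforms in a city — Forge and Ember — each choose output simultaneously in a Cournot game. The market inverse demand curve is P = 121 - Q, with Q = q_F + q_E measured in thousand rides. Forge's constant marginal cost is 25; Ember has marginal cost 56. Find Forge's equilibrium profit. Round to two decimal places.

1792.11

Forge's profit: π_F = (121 - Q)q_F - (25q_F). Setting ∂π_F/∂q_F = 0: 96 - 2q_F - (q_E) = 0.
Ember's first-order condition: 65 - 2q_E - (q_F) = 0.
Best responses: q_F = (96 - q_E)/2, q_E = (65 - q_F)/2.
Substituting one into the other gives q_F = 127/3 and q_E = 34/3.
Price P = 121 - 161/3 = 202/3.
Forge's profit: (202/3 - 25)·(127/3) = 1792.1111.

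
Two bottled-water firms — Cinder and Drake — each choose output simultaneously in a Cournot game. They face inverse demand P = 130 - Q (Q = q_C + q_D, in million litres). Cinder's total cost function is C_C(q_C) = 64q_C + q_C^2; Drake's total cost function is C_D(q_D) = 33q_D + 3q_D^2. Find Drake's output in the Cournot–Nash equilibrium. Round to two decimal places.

10.39

Cinder's profit: π_C = (130 - Q)q_C - (64q_C + q_C²). Setting ∂π_C/∂q_C = 0: 66 - 4q_C - (q_D) = 0.
Drake's profit: π_D = (130 - Q)q_D - (33q_D + 3q_D²). Setting ∂π_D/∂q_D = 0: 97 - 8q_D - (q_C) = 0.
Best responses: q_C = (66 - q_D)/4, q_D = (97 - q_C)/8.
Substituting one into the other gives q_C = 431/31 and q_D = 322/31.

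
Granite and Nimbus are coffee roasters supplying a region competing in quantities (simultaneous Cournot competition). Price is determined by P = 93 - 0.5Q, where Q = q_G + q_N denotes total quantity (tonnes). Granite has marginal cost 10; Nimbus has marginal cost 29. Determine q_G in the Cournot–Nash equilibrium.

68

Granite's profit: π_G = (93 - 0.5Q)q_G - (10q_G). Setting ∂π_G/∂q_G = 0: 83 - q_G - (1/2)(q_N) = 0.
Nimbus's profit: π_N = (93 - 0.5Q)q_N - (29q_N). Setting ∂π_N/∂q_N = 0: 64 - q_N - (1/2)(q_G) = 0.
Best responses: q_G = (83 - (1/2)q_N), q_N = (64 - (1/2)q_G).
Solving the pair: q_G = 68, q_N = 30.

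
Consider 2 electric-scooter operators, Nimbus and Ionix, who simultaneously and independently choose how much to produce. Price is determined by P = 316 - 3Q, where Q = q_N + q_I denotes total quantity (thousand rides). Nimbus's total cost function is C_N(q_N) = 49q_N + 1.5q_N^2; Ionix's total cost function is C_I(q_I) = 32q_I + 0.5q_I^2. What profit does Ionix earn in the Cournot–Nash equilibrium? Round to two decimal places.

3696.88

Nimbus's profit: π_N = (316 - 3Q)q_N - (49q_N + (3/2)q_N²). Setting ∂π_N/∂q_N = 0: 267 - 9q_N - 3(q_I) = 0.
Ionix's profit: π_I = (316 - 3Q)q_I - (32q_I + (1/2)q_I²). Setting ∂π_I/∂q_I = 0: 284 - 7q_I - 3(q_N) = 0.
Rearranging gives the reaction functions q_N = (267 - 3q_I)/9 and q_I = (284 - 3q_N)/7.
Solving the pair: q_N = 113/6, q_I = 65/2.
Price P = 316 - 3·(154/3) = 162.
Ionix's profit: 162·(65/2) - 32·(65/2) - (1/2)(65/2)² = 3696.8750.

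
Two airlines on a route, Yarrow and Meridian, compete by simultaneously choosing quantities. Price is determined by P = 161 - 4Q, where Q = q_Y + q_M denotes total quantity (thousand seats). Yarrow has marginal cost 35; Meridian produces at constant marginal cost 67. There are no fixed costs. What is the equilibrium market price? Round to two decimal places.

87.67

Yarrow's profit: π_Y = (161 - 4Q)q_Y - (35q_Y). Setting ∂π_Y/∂q_Y = 0: 126 - 8q_Y - 4(q_M) = 0.
Meridian's profit: π_M = (161 - 4Q)q_M - (67q_M). Setting ∂π_M/∂q_M = 0: 94 - 8q_M - 4(q_Y) = 0.
So q_Y = (126 - 4q_M)/8 and q_M = (94 - 4q_Y)/8.
Substituting one into the other gives q_Y = 79/6 and q_M = 31/6.
Total output Q = 55/3, so price P = 161 - 4·(55/3) = 263/3.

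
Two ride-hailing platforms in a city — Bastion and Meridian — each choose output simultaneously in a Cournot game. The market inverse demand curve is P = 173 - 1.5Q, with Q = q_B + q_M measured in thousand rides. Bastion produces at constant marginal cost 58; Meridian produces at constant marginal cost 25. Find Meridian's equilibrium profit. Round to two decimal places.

2426.74

Bastion's profit: π_B = (173 - 1.5Q)q_B - (58q_B). Setting ∂π_B/∂q_B = 0: 115 - 3q_B - (3/2)(q_M) = 0.
Meridian's profit: π_M = (173 - 1.5Q)q_M - (25q_M). Setting ∂π_M/∂q_M = 0: 148 - 3q_M - (3/2)(q_B) = 0.
Best responses: q_B = (115 - (3/2)q_M)/3, q_M = (148 - (3/2)q_B)/3.
Solving the pair: q_B = 164/9, q_M = 362/9.
Price P = 173 - (3/2)·(526/9) = 256/3.
Meridian's profit: (256/3 - 25)·(362/9) = 2426.7407.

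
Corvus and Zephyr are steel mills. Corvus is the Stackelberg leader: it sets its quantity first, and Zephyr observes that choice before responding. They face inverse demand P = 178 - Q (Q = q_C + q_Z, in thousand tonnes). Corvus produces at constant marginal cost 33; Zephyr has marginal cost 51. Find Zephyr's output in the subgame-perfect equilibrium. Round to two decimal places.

The follower Zephyr best-responds to any q_C: π_Z = (178 - Q)q_Z - 51q_Z.
∂π_Z/∂q_Z = 127 - q_C - 2q_Z = 0 gives the reaction function q_Z = (127 - q_C)/2.
The leader anticipates this reaction. Substituting into P = 178 - Q gives P = 229/2 - (1/2)q_C, so π_C = (229/2 - (1/2)q_C)q_C - 33q_C.
Leader FOC: 163/2 - q_C = 0, so q_C = 163/2.
Then q_Z = (127 - 163/2)/2 = 91/4.

22.75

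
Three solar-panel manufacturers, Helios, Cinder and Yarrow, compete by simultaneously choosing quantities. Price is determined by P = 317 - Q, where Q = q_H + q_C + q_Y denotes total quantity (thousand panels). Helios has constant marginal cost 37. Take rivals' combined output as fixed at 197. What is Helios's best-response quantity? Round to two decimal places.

With rivals' combined output fixed at 197, Helios's profit is π_H = (317 - 197 - q_H)q_H - (37q_H) = (120 - q_H)q_H - (37q_H).
∂π_H/∂q_H = 83 - 2q_H = 0, so q_H = 83/2.

41.50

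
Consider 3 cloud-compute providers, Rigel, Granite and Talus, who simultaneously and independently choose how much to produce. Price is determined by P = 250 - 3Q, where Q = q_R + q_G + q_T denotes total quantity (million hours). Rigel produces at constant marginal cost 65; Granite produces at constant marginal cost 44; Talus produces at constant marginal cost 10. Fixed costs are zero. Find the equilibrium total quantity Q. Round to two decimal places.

52.58

Rigel's profit: π_R = (250 - 3Q)q_R - (65q_R). Setting ∂π_R/∂q_R = 0: 185 - 6q_R - 3(q_G + q_T) = 0.
Granite's profit: π_G = (250 - 3Q)q_G - (44q_G). Setting ∂π_G/∂q_G = 0: 206 - 6q_G - 3(q_R + q_T) = 0.
Talus's profit: π_T = (250 - 3Q)q_T - (10q_T). Setting ∂π_T/∂q_T = 0: 240 - 6q_T - 3(q_R + q_G) = 0.
Summing all 3 equations gives 631 − 12Q = 0, hence Q = 631/12.
Back-substituting: q_R = (185 − 631/4)/3 = 109/12, q_G = (206 − 631/4)/3 = 193/12, q_T = (240 − 631/4)/3 = 329/12.
Total output Q = 109/12 + 193/12 + 329/12 = 631/12.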